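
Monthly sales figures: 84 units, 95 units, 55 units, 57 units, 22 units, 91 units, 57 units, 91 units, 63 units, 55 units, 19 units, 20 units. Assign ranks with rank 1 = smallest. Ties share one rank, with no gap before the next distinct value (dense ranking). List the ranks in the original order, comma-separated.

Sorted (ascending): 19, 20, 22, 55, 55, 57, 57, 63, 84, 91, 91, 95
The 2 values of 55 share dense rank 4.
The 2 values of 57 share dense rank 5.
The 2 values of 91 share dense rank 8.
Remaining distinct values take the next consecutive integers.

7, 9, 4, 5, 3, 8, 5, 8, 6, 4, 1, 2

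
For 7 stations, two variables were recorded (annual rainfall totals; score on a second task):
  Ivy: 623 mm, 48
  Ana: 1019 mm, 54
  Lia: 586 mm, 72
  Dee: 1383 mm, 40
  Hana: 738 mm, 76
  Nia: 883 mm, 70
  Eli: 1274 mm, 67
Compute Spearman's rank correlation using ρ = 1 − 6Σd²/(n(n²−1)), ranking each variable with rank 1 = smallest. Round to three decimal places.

Ranks of variable 1: 2, 5, 1, 7, 3, 4, 6
Ranks of variable 2: 2, 3, 6, 1, 7, 5, 4
d = r₁ − r₂: 0, 2, -5, 6, -4, -1, 2
d²: 0, 4, 25, 36, 16, 1, 4; Σd² = 86
ρ = 1 − 6·86/(7·48) = 1 − 516/336 = -0.536

-0.536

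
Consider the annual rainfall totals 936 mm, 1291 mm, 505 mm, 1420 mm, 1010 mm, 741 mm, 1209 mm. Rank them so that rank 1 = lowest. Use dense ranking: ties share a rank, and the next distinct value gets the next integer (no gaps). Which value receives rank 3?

Sorted (ascending): 505, 741, 936, 1010, 1209, 1291, 1420
No ties — each value takes its position as its rank.
Rank 3 → value 936.

936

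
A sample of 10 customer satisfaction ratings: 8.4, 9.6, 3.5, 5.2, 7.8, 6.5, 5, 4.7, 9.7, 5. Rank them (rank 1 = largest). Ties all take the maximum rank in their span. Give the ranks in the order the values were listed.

3, 2, 10, 6, 4, 5, 8, 9, 1, 8

Sorted (descending): 9.7, 9.6, 8.4, 7.8, 6.5, 5.2, 5, 5, 4.7, 3.5
The 2 values of 5 occupy positions 7–8 → each gets rank 8.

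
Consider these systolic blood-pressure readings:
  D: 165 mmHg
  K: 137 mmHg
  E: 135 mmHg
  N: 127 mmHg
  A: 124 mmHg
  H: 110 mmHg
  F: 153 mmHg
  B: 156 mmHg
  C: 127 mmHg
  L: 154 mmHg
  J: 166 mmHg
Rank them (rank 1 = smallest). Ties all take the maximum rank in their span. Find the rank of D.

Sorted (ascending): 110, 124, 127, 127, 135, 137, 153, 154, 156, 165, 166
The 2 values of 127 occupy positions 3–4 → each gets rank 4.
D has value 165 mmHg → rank 10.

10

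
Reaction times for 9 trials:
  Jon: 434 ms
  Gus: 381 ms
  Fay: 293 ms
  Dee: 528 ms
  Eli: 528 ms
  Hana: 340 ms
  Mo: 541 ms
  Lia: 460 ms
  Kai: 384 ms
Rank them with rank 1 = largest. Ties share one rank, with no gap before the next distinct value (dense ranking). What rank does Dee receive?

Sorted (descending): 541, 528, 528, 460, 434, 384, 381, 340, 293
The 2 values of 528 share dense rank 2.
Remaining distinct values take the next consecutive integers.
Dee has value 528 ms → rank 2.

2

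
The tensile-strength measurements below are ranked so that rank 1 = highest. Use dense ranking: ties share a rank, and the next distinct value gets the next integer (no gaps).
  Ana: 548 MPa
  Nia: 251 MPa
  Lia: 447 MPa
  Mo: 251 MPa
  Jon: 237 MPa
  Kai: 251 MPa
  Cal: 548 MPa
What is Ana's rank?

Sorted (descending): 548, 548, 447, 251, 251, 251, 237
The 2 values of 548 share dense rank 1.
The 3 values of 251 share dense rank 3.
Remaining distinct values take the next consecutive integers.
Ana has value 548 MPa → rank 1.

1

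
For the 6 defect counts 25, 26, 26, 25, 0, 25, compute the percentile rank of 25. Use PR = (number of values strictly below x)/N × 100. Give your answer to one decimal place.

16.7

N = 6.
Strictly below 25: 1. Equal to 25: 3.
PR = 1/6 × 100 = 16.7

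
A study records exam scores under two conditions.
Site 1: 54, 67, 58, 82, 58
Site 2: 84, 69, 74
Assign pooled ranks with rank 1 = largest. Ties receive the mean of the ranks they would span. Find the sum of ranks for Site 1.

Sorted (descending): 84, 82, 74, 69, 67, 58, 58, 54
The 2 values of 58 occupy positions 6–7 → average rank (6+7)/2 = 6.5.
Site 1 values → pooled ranks: 54→8, 67→5, 58→6.5, 82→2, 58→6.5
Rank sum = 8 + 5 + 6.5 + 2 + 6.5 = 28

28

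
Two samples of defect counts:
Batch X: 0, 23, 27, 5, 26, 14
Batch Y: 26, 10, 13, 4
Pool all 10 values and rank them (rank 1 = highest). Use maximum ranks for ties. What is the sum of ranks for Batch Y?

25

Sorted (descending): 27, 26, 26, 23, 14, 13, 10, 5, 4, 0
The 2 values of 26 occupy positions 2–3 → each gets rank 3.
Batch Y values → pooled ranks: 26→3, 10→7, 13→6, 4→9
Rank sum = 3 + 7 + 6 + 9 = 25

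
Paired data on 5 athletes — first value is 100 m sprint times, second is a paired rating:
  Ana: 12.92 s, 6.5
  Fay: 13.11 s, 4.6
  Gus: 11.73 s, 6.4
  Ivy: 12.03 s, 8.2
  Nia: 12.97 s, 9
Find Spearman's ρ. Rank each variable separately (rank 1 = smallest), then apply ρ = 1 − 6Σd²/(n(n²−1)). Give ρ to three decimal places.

Ranks of variable 1: 3, 5, 1, 2, 4
Ranks of variable 2: 3, 1, 2, 4, 5
d = r₁ − r₂: 0, 4, -1, -2, -1
d²: 0, 16, 1, 4, 1; Σd² = 22
ρ = 1 − 6·22/(5·24) = 1 − 132/120 = -0.100

-0.100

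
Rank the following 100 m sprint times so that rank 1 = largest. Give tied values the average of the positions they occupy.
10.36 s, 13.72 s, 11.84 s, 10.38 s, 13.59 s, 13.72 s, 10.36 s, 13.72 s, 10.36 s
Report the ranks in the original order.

8, 2, 5, 6, 4, 2, 8, 2, 8

Sorted (descending): 13.72, 13.72, 13.72, 13.59, 11.84, 10.38, 10.36, 10.36, 10.36
The 3 values of 13.72 occupy positions 1–3 → average rank 2.
The 3 values of 10.36 occupy positions 7–9 → average rank 8.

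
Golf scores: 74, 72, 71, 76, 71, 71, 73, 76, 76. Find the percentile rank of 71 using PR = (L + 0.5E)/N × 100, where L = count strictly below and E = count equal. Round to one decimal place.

N = 9.
Strictly below 71: 0. Equal to 71: 3.
PR = (0 + 0.5·3)/9 × 100 = 16.7

16.7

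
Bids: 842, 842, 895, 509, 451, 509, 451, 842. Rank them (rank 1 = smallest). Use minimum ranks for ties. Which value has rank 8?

895

Sorted (ascending): 451, 451, 509, 509, 842, 842, 842, 895
The 2 values of 451 occupy positions 1–2 → each gets rank 1.
The 2 values of 509 occupy positions 3–4 → each gets rank 3.
The 3 values of 842 occupy positions 5–7 → each gets rank 5.
Rank 8 → value 895.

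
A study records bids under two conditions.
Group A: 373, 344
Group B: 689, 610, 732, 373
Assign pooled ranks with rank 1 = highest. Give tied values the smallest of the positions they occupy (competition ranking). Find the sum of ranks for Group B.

Sorted (descending): 732, 689, 610, 373, 373, 344
The 2 values of 373 occupy positions 4–5 → each gets rank 4.
Group B values → pooled ranks: 689→2, 610→3, 732→1, 373→4
Rank sum = 2 + 3 + 1 + 4 = 10

10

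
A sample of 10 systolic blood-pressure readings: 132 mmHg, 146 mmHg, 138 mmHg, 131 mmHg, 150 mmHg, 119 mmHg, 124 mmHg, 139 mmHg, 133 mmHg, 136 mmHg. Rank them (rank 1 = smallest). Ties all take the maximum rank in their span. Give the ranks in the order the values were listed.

Sorted (ascending): 119, 124, 131, 132, 133, 136, 138, 139, 146, 150
No ties — each value takes its position as its rank.

4, 9, 7, 3, 10, 1, 2, 8, 5, 6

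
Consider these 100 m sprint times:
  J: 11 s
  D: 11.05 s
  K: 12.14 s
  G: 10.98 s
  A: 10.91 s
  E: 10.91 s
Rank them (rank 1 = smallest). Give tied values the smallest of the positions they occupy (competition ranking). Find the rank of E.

1

Sorted (ascending): 10.91, 10.91, 10.98, 11, 11.05, 12.14
The 2 values of 10.91 occupy positions 1–2 → each gets rank 1.
E has value 10.91 s → rank 1.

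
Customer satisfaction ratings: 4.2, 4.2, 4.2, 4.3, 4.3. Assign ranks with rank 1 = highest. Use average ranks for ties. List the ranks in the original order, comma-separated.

Sorted (descending): 4.3, 4.3, 4.2, 4.2, 4.2
The 2 values of 4.3 occupy positions 1–2 → average rank (1+2)/2 = 1.5.
The 3 values of 4.2 occupy positions 3–5 → average rank 4.

4, 4, 4, 1.5, 1.5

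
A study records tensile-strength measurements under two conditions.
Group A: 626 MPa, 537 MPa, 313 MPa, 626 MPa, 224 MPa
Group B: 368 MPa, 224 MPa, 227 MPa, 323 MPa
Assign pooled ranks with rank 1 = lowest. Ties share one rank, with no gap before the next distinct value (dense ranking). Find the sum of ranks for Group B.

12

Sorted (ascending): 224, 224, 227, 313, 323, 368, 537, 626, 626
The 2 values of 224 share dense rank 1.
The 2 values of 626 share dense rank 7.
Remaining distinct values take the next consecutive integers.
Group B values → pooled ranks: 368→5, 224→1, 227→2, 323→4
Rank sum = 5 + 1 + 2 + 4 = 12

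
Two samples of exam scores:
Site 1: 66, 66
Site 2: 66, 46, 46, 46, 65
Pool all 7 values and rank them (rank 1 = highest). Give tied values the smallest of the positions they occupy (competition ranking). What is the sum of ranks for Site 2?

Sorted (descending): 66, 66, 66, 65, 46, 46, 46
The 3 values of 66 occupy positions 1–3 → each gets rank 1.
The 3 values of 46 occupy positions 5–7 → each gets rank 5.
Site 2 values → pooled ranks: 66→1, 46→5, 46→5, 46→5, 65→4
Rank sum = 1 + 5 + 5 + 5 + 4 = 20

20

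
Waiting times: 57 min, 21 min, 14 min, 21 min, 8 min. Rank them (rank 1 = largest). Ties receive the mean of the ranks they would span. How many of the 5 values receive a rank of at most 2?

Sorted (descending): 57, 21, 21, 14, 8
The 2 values of 21 occupy positions 2–3 → average rank (2+3)/2 = 2.5.
Ranks ≤ 2: {1} → 1 value.

1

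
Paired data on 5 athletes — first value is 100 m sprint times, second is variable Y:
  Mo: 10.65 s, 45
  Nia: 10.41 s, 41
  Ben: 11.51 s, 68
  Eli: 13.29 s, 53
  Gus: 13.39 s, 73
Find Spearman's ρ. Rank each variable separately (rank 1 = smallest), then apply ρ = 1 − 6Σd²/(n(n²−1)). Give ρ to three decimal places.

Ranks of variable 1: 2, 1, 3, 4, 5
Ranks of variable 2: 2, 1, 4, 3, 5
d = r₁ − r₂: 0, 0, -1, 1, 0
d²: 0, 0, 1, 1, 0; Σd² = 2
ρ = 1 − 6·2/(5·24) = 1 − 12/120 = 0.900

0.900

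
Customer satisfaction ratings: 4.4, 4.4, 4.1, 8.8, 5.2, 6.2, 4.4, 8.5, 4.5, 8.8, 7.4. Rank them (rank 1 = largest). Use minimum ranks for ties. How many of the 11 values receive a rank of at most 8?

Sorted (descending): 8.8, 8.8, 8.5, 7.4, 6.2, 5.2, 4.5, 4.4, 4.4, 4.4, 4.1
The 2 values of 8.8 occupy positions 1–2 → each gets rank 1.
The 3 values of 4.4 occupy positions 8–10 → each gets rank 8.
Ranks ≤ 8: {1, 1, 3, 4, 5, 6, 7, 8, 8, 8} → 10 values.

10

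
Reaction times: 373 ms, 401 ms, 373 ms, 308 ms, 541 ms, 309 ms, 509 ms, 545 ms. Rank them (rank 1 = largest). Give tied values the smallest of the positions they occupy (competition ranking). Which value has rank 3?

Sorted (descending): 545, 541, 509, 401, 373, 373, 309, 308
The 2 values of 373 occupy positions 5–6 → each gets rank 5.
Rank 3 → value 509.

509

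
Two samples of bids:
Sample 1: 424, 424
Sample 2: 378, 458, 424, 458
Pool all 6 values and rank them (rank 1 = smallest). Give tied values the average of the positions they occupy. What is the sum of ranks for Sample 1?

Sorted (ascending): 378, 424, 424, 424, 458, 458
The 3 values of 424 occupy positions 2–4 → average rank 3.
The 2 values of 458 occupy positions 5–6 → average rank (5+6)/2 = 5.5.
Sample 1 values → pooled ranks: 424→3, 424→3
Rank sum = 3 + 3 = 6

6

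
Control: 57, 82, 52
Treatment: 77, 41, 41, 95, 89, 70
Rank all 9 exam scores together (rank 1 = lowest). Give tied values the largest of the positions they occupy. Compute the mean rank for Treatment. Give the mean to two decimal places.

5.33

Sorted (ascending): 41, 41, 52, 57, 70, 77, 82, 89, 95
The 2 values of 41 occupy positions 1–2 → each gets rank 2.
Treatment values → pooled ranks: 77→6, 41→2, 41→2, 95→9, 89→8, 70→5
Mean rank = (6 + 2 + 2 + 9 + 8 + 5) / 6 = 5.33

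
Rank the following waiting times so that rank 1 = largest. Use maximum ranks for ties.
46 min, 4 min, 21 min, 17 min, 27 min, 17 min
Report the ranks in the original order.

Sorted (descending): 46, 27, 21, 17, 17, 4
The 2 values of 17 occupy positions 4–5 → each gets rank 5.

1, 6, 3, 5, 2, 5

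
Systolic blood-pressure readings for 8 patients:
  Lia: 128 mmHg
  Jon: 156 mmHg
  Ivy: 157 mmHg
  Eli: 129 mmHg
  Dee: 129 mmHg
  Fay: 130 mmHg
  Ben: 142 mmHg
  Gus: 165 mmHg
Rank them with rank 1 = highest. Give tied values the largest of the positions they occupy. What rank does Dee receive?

7

Sorted (descending): 165, 157, 156, 142, 130, 129, 129, 128
The 2 values of 129 occupy positions 6–7 → each gets rank 7.
Dee has value 129 mmHg → rank 7.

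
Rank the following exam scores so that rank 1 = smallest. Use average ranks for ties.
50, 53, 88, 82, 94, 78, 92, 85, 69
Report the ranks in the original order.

1, 2, 7, 5, 9, 4, 8, 6, 3

Sorted (ascending): 50, 53, 69, 78, 82, 85, 88, 92, 94
No ties — each value takes its position as its rank.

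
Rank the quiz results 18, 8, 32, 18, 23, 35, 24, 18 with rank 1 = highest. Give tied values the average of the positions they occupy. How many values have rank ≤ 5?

Sorted (descending): 35, 32, 24, 23, 18, 18, 18, 8
The 3 values of 18 occupy positions 5–7 → average rank 6.
Ranks ≤ 5: {1, 2, 3, 4} → 4 values.

4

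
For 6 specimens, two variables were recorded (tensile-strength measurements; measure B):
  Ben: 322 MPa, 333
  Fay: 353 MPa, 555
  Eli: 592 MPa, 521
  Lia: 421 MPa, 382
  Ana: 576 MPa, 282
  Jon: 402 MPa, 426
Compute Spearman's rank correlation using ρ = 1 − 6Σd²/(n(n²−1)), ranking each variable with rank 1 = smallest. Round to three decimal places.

Ranks of variable 1: 1, 2, 6, 4, 5, 3
Ranks of variable 2: 2, 6, 5, 3, 1, 4
d = r₁ − r₂: -1, -4, 1, 1, 4, -1
d²: 1, 16, 1, 1, 16, 1; Σd² = 36
ρ = 1 − 6·36/(6·35) = 1 − 216/210 = -0.029

-0.029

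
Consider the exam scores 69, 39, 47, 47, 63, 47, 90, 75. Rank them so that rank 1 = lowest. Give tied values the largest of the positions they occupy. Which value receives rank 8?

Sorted (ascending): 39, 47, 47, 47, 63, 69, 75, 90
The 3 values of 47 occupy positions 2–4 → each gets rank 4.
Rank 8 → value 90.

90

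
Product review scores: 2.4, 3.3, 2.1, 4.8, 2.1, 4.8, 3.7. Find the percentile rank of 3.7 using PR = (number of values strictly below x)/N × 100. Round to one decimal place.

57.1

N = 7.
Strictly below 3.7: 4. Equal to 3.7: 1.
PR = 4/7 × 100 = 57.1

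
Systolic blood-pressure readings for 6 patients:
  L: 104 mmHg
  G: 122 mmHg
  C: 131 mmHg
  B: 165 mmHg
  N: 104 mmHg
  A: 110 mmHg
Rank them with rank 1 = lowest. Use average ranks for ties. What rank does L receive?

1.5

Sorted (ascending): 104, 104, 110, 122, 131, 165
The 2 values of 104 occupy positions 1–2 → average rank (1+2)/2 = 1.5.
L has value 104 mmHg → rank 1.5.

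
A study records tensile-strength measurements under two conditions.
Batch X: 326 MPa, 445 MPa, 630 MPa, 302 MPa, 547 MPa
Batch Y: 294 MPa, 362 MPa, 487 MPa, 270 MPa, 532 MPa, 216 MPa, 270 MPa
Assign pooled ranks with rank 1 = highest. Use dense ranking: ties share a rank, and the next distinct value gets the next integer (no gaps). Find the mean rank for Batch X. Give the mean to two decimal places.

Sorted (descending): 630, 547, 532, 487, 445, 362, 326, 302, 294, 270, 270, 216
The 2 values of 270 share dense rank 10.
Remaining distinct values take the next consecutive integers.
Batch X values → pooled ranks: 326→7, 445→5, 630→1, 302→8, 547→2
Mean rank = (7 + 5 + 1 + 8 + 2) / 5 = 4.60

4.60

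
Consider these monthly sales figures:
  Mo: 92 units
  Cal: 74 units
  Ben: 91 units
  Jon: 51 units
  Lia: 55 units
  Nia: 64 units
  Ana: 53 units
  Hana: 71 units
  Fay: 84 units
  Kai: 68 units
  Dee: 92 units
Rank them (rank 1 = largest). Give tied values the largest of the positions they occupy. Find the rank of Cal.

Sorted (descending): 92, 92, 91, 84, 74, 71, 68, 64, 55, 53, 51
The 2 values of 92 occupy positions 1–2 → each gets rank 2.
Cal has value 74 units → rank 5.

5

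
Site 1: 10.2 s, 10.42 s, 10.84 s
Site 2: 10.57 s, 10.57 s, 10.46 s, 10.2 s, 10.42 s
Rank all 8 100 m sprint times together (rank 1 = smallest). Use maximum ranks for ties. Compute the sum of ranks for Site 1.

14

Sorted (ascending): 10.2, 10.2, 10.42, 10.42, 10.46, 10.57, 10.57, 10.84
The 2 values of 10.2 occupy positions 1–2 → each gets rank 2.
The 2 values of 10.42 occupy positions 3–4 → each gets rank 4.
The 2 values of 10.57 occupy positions 6–7 → each gets rank 7.
Site 1 values → pooled ranks: 10.2→2, 10.42→4, 10.84→8
Rank sum = 2 + 4 + 8 = 14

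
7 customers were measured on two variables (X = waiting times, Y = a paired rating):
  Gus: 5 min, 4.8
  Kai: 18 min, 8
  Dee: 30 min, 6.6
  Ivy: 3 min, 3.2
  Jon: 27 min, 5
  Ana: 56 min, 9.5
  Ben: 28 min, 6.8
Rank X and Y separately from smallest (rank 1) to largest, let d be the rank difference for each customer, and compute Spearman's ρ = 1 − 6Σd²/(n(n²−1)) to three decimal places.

Ranks of variable 1: 2, 3, 6, 1, 4, 7, 5
Ranks of variable 2: 2, 6, 4, 1, 3, 7, 5
d = r₁ − r₂: 0, -3, 2, 0, 1, 0, 0
d²: 0, 9, 4, 0, 1, 0, 0; Σd² = 14
ρ = 1 − 6·14/(7·48) = 1 − 84/336 = 0.750

0.750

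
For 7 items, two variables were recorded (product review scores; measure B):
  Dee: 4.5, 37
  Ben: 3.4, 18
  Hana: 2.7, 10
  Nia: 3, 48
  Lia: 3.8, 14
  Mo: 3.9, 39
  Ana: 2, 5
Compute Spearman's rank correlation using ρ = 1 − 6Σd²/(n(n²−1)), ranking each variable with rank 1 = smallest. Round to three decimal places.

0.571

Ranks of variable 1: 7, 4, 2, 3, 5, 6, 1
Ranks of variable 2: 5, 4, 2, 7, 3, 6, 1
d = r₁ − r₂: 2, 0, 0, -4, 2, 0, 0
d²: 4, 0, 0, 16, 4, 0, 0; Σd² = 24
ρ = 1 − 6·24/(7·48) = 1 − 144/336 = 0.571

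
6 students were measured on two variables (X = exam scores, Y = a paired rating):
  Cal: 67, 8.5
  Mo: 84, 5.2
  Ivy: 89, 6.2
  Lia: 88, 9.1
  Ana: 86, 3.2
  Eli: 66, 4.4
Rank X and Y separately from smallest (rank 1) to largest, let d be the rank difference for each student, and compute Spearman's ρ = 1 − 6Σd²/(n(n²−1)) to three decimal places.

Ranks of variable 1: 2, 3, 6, 5, 4, 1
Ranks of variable 2: 5, 3, 4, 6, 1, 2
d = r₁ − r₂: -3, 0, 2, -1, 3, -1
d²: 9, 0, 4, 1, 9, 1; Σd² = 24
ρ = 1 − 6·24/(6·35) = 1 − 144/210 = 0.314

0.314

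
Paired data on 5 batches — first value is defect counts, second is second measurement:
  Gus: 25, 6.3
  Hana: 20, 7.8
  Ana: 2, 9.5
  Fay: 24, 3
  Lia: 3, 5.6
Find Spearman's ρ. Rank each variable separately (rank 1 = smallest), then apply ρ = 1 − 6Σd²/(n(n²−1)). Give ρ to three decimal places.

Ranks of variable 1: 5, 3, 1, 4, 2
Ranks of variable 2: 3, 4, 5, 1, 2
d = r₁ − r₂: 2, -1, -4, 3, 0
d²: 4, 1, 16, 9, 0; Σd² = 30
ρ = 1 − 6·30/(5·24) = 1 − 180/120 = -0.500

-0.500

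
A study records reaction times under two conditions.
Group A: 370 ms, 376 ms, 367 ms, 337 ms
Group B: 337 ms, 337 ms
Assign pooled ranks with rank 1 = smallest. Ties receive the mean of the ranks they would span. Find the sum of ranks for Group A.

Sorted (ascending): 337, 337, 337, 367, 370, 376
The 3 values of 337 occupy positions 1–3 → average rank 2.
Group A values → pooled ranks: 370→5, 376→6, 367→4, 337→2
Rank sum = 5 + 6 + 4 + 2 = 17

17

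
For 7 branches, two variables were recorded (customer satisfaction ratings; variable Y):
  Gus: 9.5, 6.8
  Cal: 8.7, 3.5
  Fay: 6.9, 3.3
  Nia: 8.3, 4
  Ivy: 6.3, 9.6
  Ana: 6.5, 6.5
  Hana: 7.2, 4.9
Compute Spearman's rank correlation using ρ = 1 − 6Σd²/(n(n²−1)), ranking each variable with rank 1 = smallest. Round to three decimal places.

Ranks of variable 1: 7, 6, 3, 5, 1, 2, 4
Ranks of variable 2: 6, 2, 1, 3, 7, 5, 4
d = r₁ − r₂: 1, 4, 2, 2, -6, -3, 0
d²: 1, 16, 4, 4, 36, 9, 0; Σd² = 70
ρ = 1 − 6·70/(7·48) = 1 − 420/336 = -0.250

-0.250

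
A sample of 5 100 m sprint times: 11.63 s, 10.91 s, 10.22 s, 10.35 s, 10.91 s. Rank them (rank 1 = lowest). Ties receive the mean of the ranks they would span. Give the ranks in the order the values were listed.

Sorted (ascending): 10.22, 10.35, 10.91, 10.91, 11.63
The 2 values of 10.91 occupy positions 3–4 → average rank (3+4)/2 = 3.5.

5, 3.5, 1, 2, 3.5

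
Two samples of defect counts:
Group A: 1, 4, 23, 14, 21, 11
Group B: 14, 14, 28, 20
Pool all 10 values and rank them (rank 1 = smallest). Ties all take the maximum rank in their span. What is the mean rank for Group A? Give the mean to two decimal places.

4.83

Sorted (ascending): 1, 4, 11, 14, 14, 14, 20, 21, 23, 28
The 3 values of 14 occupy positions 4–6 → each gets rank 6.
Group A values → pooled ranks: 1→1, 4→2, 23→9, 14→6, 21→8, 11→3
Mean rank = (1 + 2 + 9 + 6 + 8 + 3) / 6 = 4.83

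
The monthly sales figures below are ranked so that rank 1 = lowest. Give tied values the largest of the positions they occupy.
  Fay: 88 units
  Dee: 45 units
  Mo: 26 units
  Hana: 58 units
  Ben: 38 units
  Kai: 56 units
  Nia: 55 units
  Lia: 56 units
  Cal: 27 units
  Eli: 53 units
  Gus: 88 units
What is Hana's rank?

Sorted (ascending): 26, 27, 38, 45, 53, 55, 56, 56, 58, 88, 88
The 2 values of 56 occupy positions 7–8 → each gets rank 8.
The 2 values of 88 occupy positions 10–11 → each gets rank 11.
Hana has value 58 units → rank 9.

9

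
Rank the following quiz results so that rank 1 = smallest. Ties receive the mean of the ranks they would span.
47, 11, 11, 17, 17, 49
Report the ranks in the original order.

Sorted (ascending): 11, 11, 17, 17, 47, 49
The 2 values of 11 occupy positions 1–2 → average rank (1+2)/2 = 1.5.
The 2 values of 17 occupy positions 3–4 → average rank (3+4)/2 = 3.5.

5, 1.5, 1.5, 3.5, 3.5, 6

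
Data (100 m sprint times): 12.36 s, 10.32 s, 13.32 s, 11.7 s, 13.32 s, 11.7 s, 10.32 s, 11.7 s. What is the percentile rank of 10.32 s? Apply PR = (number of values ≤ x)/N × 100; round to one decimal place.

N = 8.
Strictly below 10.32: 0. Equal to 10.32: 2.
PR = 2/8 × 100 = 25.0

25.0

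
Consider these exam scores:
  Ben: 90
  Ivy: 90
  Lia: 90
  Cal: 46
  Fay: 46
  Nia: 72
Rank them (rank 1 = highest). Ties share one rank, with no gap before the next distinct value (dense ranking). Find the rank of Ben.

Sorted (descending): 90, 90, 90, 72, 46, 46
The 3 values of 90 share dense rank 1.
The 2 values of 46 share dense rank 3.
Remaining distinct values take the next consecutive integers.
Ben has value 90 → rank 1.

1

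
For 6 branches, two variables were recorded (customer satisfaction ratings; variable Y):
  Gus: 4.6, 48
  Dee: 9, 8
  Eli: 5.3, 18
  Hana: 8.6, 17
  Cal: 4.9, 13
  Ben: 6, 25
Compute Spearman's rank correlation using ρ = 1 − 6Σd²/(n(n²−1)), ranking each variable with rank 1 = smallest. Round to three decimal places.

-0.600

Ranks of variable 1: 1, 6, 3, 5, 2, 4
Ranks of variable 2: 6, 1, 4, 3, 2, 5
d = r₁ − r₂: -5, 5, -1, 2, 0, -1
d²: 25, 25, 1, 4, 0, 1; Σd² = 56
ρ = 1 − 6·56/(6·35) = 1 − 336/210 = -0.600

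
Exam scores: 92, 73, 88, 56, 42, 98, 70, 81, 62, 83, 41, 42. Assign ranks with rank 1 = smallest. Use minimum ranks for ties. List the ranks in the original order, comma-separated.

Sorted (ascending): 41, 42, 42, 56, 62, 70, 73, 81, 83, 88, 92, 98
The 2 values of 42 occupy positions 2–3 → each gets rank 2.

11, 7, 10, 4, 2, 12, 6, 8, 5, 9, 1, 2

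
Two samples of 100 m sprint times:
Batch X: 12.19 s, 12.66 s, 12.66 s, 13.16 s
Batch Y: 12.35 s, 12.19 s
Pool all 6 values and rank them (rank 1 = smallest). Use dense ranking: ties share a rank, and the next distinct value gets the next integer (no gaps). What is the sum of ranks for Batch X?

11

Sorted (ascending): 12.19, 12.19, 12.35, 12.66, 12.66, 13.16
The 2 values of 12.19 share dense rank 1.
The 2 values of 12.66 share dense rank 3.
Remaining distinct values take the next consecutive integers.
Batch X values → pooled ranks: 12.19→1, 12.66→3, 12.66→3, 13.16→4
Rank sum = 1 + 3 + 3 + 4 = 11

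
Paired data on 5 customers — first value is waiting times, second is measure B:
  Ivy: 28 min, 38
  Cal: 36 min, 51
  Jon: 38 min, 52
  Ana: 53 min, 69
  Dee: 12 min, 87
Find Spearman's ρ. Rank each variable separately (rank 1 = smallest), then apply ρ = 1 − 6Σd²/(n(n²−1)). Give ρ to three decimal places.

Ranks of variable 1: 2, 3, 4, 5, 1
Ranks of variable 2: 1, 2, 3, 4, 5
d = r₁ − r₂: 1, 1, 1, 1, -4
d²: 1, 1, 1, 1, 16; Σd² = 20
ρ = 1 − 6·20/(5·24) = 1 − 120/120 = 0.000

0.000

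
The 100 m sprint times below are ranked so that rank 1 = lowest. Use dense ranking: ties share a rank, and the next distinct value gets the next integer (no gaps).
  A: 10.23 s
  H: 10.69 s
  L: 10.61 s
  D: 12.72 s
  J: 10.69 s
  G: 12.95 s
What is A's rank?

1

Sorted (ascending): 10.23, 10.61, 10.69, 10.69, 12.72, 12.95
The 2 values of 10.69 share dense rank 3.
Remaining distinct values take the next consecutive integers.
A has value 10.23 s → rank 1.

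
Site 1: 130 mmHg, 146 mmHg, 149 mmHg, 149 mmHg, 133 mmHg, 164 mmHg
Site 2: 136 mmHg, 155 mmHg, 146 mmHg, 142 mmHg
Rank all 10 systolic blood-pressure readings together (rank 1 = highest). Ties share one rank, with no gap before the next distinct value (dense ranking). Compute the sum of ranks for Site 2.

17

Sorted (descending): 164, 155, 149, 149, 146, 146, 142, 136, 133, 130
The 2 values of 149 share dense rank 3.
The 2 values of 146 share dense rank 4.
Remaining distinct values take the next consecutive integers.
Site 2 values → pooled ranks: 136→6, 155→2, 146→4, 142→5
Rank sum = 6 + 2 + 4 + 5 = 17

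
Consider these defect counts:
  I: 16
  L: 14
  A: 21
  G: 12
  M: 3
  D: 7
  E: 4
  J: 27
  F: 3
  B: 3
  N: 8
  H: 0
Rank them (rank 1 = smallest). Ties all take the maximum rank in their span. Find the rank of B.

4

Sorted (ascending): 0, 3, 3, 3, 4, 7, 8, 12, 14, 16, 21, 27
The 3 values of 3 occupy positions 2–4 → each gets rank 4.
B has value 3 → rank 4.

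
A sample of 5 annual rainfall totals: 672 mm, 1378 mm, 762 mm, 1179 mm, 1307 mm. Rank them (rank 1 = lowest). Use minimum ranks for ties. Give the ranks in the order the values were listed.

1, 5, 2, 3, 4

Sorted (ascending): 672, 762, 1179, 1307, 1378
No ties — each value takes its position as its rank.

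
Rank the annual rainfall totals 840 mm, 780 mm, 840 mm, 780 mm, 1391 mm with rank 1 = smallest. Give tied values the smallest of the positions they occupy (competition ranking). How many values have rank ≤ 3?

Sorted (ascending): 780, 780, 840, 840, 1391
The 2 values of 780 occupy positions 1–2 → each gets rank 1.
The 2 values of 840 occupy positions 3–4 → each gets rank 3.
Ranks ≤ 3: {1, 1, 3, 3} → 4 values.

4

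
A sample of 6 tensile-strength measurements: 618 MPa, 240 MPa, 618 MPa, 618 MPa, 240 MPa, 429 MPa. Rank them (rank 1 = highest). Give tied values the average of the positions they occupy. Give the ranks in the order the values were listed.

Sorted (descending): 618, 618, 618, 429, 240, 240
The 3 values of 618 occupy positions 1–3 → average rank 2.
The 2 values of 240 occupy positions 5–6 → average rank (5+6)/2 = 5.5.

2, 5.5, 2, 2, 5.5, 4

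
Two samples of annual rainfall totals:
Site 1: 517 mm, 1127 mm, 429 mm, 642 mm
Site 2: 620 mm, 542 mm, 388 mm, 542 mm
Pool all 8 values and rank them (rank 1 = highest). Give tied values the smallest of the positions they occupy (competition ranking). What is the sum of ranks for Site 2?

19

Sorted (descending): 1127, 642, 620, 542, 542, 517, 429, 388
The 2 values of 542 occupy positions 4–5 → each gets rank 4.
Site 2 values → pooled ranks: 620→3, 542→4, 388→8, 542→4
Rank sum = 3 + 4 + 8 + 4 = 19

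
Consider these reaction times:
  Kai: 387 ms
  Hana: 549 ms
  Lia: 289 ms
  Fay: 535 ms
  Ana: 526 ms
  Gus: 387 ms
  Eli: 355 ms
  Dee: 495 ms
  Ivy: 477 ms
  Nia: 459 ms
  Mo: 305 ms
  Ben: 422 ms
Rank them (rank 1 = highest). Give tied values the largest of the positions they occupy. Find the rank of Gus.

9

Sorted (descending): 549, 535, 526, 495, 477, 459, 422, 387, 387, 355, 305, 289
The 2 values of 387 occupy positions 8–9 → each gets rank 9.
Gus has value 387 ms → rank 9.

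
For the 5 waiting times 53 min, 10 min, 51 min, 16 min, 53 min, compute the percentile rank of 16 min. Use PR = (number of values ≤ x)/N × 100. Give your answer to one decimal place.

N = 5.
Strictly below 16: 1. Equal to 16: 1.
PR = 2/5 × 100 = 40.0

40.0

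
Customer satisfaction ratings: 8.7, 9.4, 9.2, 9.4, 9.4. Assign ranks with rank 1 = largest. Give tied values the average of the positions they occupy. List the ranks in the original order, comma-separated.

Sorted (descending): 9.4, 9.4, 9.4, 9.2, 8.7
The 3 values of 9.4 occupy positions 1–3 → average rank 2.

5, 2, 4, 2, 2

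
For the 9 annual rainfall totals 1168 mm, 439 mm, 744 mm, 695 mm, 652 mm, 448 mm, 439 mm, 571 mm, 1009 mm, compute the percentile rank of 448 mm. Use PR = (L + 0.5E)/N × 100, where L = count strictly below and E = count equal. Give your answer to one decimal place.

N = 9.
Strictly below 448: 2. Equal to 448: 1.
PR = (2 + 0.5·1)/9 × 100 = 27.8

27.8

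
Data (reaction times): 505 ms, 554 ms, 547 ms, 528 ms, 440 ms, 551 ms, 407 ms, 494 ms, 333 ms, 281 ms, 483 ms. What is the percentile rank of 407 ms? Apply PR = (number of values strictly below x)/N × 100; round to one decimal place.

N = 11.
Strictly below 407: 2. Equal to 407: 1.
PR = 2/11 × 100 = 18.2

18.2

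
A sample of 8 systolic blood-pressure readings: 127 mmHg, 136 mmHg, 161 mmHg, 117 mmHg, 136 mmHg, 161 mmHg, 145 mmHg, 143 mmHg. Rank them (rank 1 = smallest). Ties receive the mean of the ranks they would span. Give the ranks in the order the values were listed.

Sorted (ascending): 117, 127, 136, 136, 143, 145, 161, 161
The 2 values of 136 occupy positions 3–4 → average rank (3+4)/2 = 3.5.
The 2 values of 161 occupy positions 7–8 → average rank (7+8)/2 = 7.5.

2, 3.5, 7.5, 1, 3.5, 7.5, 6, 5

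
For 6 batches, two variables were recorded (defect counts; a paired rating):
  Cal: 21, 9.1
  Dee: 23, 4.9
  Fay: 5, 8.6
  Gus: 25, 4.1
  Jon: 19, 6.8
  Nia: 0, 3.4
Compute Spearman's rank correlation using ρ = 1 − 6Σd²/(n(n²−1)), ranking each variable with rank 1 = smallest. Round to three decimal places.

Ranks of variable 1: 4, 5, 2, 6, 3, 1
Ranks of variable 2: 6, 3, 5, 2, 4, 1
d = r₁ − r₂: -2, 2, -3, 4, -1, 0
d²: 4, 4, 9, 16, 1, 0; Σd² = 34
ρ = 1 − 6·34/(6·35) = 1 − 204/210 = 0.029

0.029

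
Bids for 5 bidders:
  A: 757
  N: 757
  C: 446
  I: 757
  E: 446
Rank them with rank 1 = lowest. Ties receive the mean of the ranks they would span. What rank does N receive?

Sorted (ascending): 446, 446, 757, 757, 757
The 2 values of 446 occupy positions 1–2 → average rank (1+2)/2 = 1.5.
The 3 values of 757 occupy positions 3–5 → average rank 4.
N has value 757 → rank 4.

4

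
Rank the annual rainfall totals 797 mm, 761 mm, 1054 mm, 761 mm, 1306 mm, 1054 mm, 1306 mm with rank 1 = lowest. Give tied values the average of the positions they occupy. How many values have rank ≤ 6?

5

Sorted (ascending): 761, 761, 797, 1054, 1054, 1306, 1306
The 2 values of 761 occupy positions 1–2 → average rank (1+2)/2 = 1.5.
The 2 values of 1054 occupy positions 4–5 → average rank (4+5)/2 = 4.5.
The 2 values of 1306 occupy positions 6–7 → average rank (6+7)/2 = 6.5.
Ranks ≤ 6: {1.5, 1.5, 3, 4.5, 4.5} → 5 values.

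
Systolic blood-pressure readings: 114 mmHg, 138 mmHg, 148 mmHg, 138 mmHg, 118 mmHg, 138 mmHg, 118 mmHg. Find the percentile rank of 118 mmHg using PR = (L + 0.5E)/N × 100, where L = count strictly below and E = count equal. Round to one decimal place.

28.6

N = 7.
Strictly below 118: 1. Equal to 118: 2.
PR = (1 + 0.5·2)/7 × 100 = 28.6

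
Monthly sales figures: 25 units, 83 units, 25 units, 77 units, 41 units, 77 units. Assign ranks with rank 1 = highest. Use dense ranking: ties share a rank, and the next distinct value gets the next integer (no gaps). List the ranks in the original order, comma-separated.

4, 1, 4, 2, 3, 2

Sorted (descending): 83, 77, 77, 41, 25, 25
The 2 values of 77 share dense rank 2.
The 2 values of 25 share dense rank 4.
Remaining distinct values take the next consecutive integers.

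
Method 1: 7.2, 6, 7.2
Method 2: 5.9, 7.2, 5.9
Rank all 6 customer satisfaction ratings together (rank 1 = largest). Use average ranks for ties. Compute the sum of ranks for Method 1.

Sorted (descending): 7.2, 7.2, 7.2, 6, 5.9, 5.9
The 3 values of 7.2 occupy positions 1–3 → average rank 2.
The 2 values of 5.9 occupy positions 5–6 → average rank (5+6)/2 = 5.5.
Method 1 values → pooled ranks: 7.2→2, 6→4, 7.2→2
Rank sum = 2 + 4 + 2 = 8

8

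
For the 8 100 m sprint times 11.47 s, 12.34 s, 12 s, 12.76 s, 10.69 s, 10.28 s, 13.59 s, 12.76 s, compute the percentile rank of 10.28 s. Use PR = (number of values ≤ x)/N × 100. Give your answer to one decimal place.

12.5

N = 8.
Strictly below 10.28: 0. Equal to 10.28: 1.
PR = 1/8 × 100 = 12.5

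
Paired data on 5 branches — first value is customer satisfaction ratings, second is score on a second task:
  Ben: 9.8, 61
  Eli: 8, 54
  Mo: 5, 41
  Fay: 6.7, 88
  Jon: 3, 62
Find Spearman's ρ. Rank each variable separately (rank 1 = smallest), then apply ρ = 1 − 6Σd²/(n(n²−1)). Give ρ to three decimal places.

Ranks of variable 1: 5, 4, 2, 3, 1
Ranks of variable 2: 3, 2, 1, 5, 4
d = r₁ − r₂: 2, 2, 1, -2, -3
d²: 4, 4, 1, 4, 9; Σd² = 22
ρ = 1 − 6·22/(5·24) = 1 − 132/120 = -0.100

-0.100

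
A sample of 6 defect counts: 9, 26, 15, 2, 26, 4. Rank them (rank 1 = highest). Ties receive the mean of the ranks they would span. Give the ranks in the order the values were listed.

4, 1.5, 3, 6, 1.5, 5

Sorted (descending): 26, 26, 15, 9, 4, 2
The 2 values of 26 occupy positions 1–2 → average rank (1+2)/2 = 1.5.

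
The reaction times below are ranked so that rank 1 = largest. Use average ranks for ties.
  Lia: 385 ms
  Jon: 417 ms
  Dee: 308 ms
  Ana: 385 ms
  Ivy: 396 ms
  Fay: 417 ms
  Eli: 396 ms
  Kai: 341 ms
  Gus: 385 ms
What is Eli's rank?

3.5

Sorted (descending): 417, 417, 396, 396, 385, 385, 385, 341, 308
The 2 values of 417 occupy positions 1–2 → average rank (1+2)/2 = 1.5.
The 2 values of 396 occupy positions 3–4 → average rank (3+4)/2 = 3.5.
The 3 values of 385 occupy positions 5–7 → average rank 6.
Eli has value 396 ms → rank 3.5.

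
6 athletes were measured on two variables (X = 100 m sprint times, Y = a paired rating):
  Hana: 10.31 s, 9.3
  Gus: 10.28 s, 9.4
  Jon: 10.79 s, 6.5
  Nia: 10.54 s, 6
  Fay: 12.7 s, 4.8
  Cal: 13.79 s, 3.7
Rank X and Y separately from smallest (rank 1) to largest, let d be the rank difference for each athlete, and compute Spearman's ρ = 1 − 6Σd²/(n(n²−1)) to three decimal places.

-0.943

Ranks of variable 1: 2, 1, 4, 3, 5, 6
Ranks of variable 2: 5, 6, 4, 3, 2, 1
d = r₁ − r₂: -3, -5, 0, 0, 3, 5
d²: 9, 25, 0, 0, 9, 25; Σd² = 68
ρ = 1 − 6·68/(6·35) = 1 − 408/210 = -0.943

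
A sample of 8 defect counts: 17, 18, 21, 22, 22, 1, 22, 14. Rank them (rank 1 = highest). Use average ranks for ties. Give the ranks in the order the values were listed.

Sorted (descending): 22, 22, 22, 21, 18, 17, 14, 1
The 3 values of 22 occupy positions 1–3 → average rank 2.

6, 5, 4, 2, 2, 8, 2, 7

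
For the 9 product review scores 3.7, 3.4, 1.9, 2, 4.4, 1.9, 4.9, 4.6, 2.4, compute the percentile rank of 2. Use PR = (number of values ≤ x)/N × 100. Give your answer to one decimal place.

N = 9.
Strictly below 2: 2. Equal to 2: 1.
PR = 3/9 × 100 = 33.3

33.3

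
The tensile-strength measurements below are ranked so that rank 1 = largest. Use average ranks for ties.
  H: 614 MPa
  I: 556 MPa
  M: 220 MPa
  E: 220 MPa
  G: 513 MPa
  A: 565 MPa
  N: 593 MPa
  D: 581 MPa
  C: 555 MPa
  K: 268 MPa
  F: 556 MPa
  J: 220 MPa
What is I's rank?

5.5

Sorted (descending): 614, 593, 581, 565, 556, 556, 555, 513, 268, 220, 220, 220
The 2 values of 556 occupy positions 5–6 → average rank (5+6)/2 = 5.5.
The 3 values of 220 occupy positions 10–12 → average rank 11.
I has value 556 MPa → rank 5.5.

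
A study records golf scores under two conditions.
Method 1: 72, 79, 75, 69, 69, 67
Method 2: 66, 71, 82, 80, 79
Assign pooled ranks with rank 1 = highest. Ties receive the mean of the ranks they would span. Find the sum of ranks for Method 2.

24.5

Sorted (descending): 82, 80, 79, 79, 75, 72, 71, 69, 69, 67, 66
The 2 values of 79 occupy positions 3–4 → average rank (3+4)/2 = 3.5.
The 2 values of 69 occupy positions 8–9 → average rank (8+9)/2 = 8.5.
Method 2 values → pooled ranks: 66→11, 71→7, 82→1, 80→2, 79→3.5
Rank sum = 11 + 7 + 1 + 2 + 3.5 = 24.5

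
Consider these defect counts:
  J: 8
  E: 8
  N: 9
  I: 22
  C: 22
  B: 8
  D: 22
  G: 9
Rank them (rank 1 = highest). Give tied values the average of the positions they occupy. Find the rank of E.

7

Sorted (descending): 22, 22, 22, 9, 9, 8, 8, 8
The 3 values of 22 occupy positions 1–3 → average rank 2.
The 2 values of 9 occupy positions 4–5 → average rank (4+5)/2 = 4.5.
The 3 values of 8 occupy positions 6–8 → average rank 7.
E has value 8 → rank 7.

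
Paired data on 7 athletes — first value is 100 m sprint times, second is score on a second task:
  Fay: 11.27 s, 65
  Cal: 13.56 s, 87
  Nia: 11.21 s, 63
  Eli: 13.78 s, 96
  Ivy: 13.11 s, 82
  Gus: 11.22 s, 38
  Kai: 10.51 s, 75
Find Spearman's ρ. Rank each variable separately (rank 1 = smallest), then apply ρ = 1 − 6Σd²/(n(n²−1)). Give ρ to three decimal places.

0.750

Ranks of variable 1: 4, 6, 2, 7, 5, 3, 1
Ranks of variable 2: 3, 6, 2, 7, 5, 1, 4
d = r₁ − r₂: 1, 0, 0, 0, 0, 2, -3
d²: 1, 0, 0, 0, 0, 4, 9; Σd² = 14
ρ = 1 − 6·14/(7·48) = 1 − 84/336 = 0.750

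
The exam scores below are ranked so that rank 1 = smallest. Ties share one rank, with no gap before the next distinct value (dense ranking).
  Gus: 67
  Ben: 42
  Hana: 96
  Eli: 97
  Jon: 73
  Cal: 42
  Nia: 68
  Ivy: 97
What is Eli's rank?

6

Sorted (ascending): 42, 42, 67, 68, 73, 96, 97, 97
The 2 values of 42 share dense rank 1.
The 2 values of 97 share dense rank 6.
Remaining distinct values take the next consecutive integers.
Eli has value 97 → rank 6.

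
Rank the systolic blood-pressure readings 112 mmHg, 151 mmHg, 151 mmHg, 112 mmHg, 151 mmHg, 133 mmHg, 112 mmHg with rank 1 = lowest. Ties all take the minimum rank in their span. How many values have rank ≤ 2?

Sorted (ascending): 112, 112, 112, 133, 151, 151, 151
The 3 values of 112 occupy positions 1–3 → each gets rank 1.
The 3 values of 151 occupy positions 5–7 → each gets rank 5.
Ranks ≤ 2: {1, 1, 1} → 3 values.

3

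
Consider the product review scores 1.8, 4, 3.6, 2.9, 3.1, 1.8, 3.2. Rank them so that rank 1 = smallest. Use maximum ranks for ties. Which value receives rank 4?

3.1

Sorted (ascending): 1.8, 1.8, 2.9, 3.1, 3.2, 3.6, 4
The 2 values of 1.8 occupy positions 1–2 → each gets rank 2.
Rank 4 → value 3.1.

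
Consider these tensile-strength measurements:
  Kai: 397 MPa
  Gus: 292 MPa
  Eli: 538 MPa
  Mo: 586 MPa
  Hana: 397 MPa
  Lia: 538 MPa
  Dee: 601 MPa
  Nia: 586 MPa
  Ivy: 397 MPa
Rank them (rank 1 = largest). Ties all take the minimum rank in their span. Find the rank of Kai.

6

Sorted (descending): 601, 586, 586, 538, 538, 397, 397, 397, 292
The 2 values of 586 occupy positions 2–3 → each gets rank 2.
The 2 values of 538 occupy positions 4–5 → each gets rank 4.
The 3 values of 397 occupy positions 6–8 → each gets rank 6.
Kai has value 397 MPa → rank 6.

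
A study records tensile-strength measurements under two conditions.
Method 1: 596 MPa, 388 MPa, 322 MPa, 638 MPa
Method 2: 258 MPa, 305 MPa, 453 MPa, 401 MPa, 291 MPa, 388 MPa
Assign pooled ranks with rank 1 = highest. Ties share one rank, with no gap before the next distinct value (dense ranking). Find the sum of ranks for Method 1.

Sorted (descending): 638, 596, 453, 401, 388, 388, 322, 305, 291, 258
The 2 values of 388 share dense rank 5.
Remaining distinct values take the next consecutive integers.
Method 1 values → pooled ranks: 596→2, 388→5, 322→6, 638→1
Rank sum = 2 + 5 + 6 + 1 = 14

14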